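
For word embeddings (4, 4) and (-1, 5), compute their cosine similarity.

With u = (4, 4), v = (-1, 5):
u·v = 4·(-1) + 4·5 = (-4) + 20 = 16.
|u| = √(4² + 4²) = √32, |v| = √((-1)² + 5²) = √26, so |u||v| = √(32·26) = √832.
cos θ = (u·v)/(|u||v|) = 16/√832 ≈ 0.5547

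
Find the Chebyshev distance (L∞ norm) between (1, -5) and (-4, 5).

max(|x_i - y_i|) = max(|1 - (-4)|, |-5 - 5|) = max(5, 10) = 10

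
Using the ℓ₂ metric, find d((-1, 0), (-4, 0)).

√(Σ(x_i - y_i)²) = √((-1 - (-4))² + (0 - 0)²)
= √(3² + 0²) = √(9 + 0) = √9 = 3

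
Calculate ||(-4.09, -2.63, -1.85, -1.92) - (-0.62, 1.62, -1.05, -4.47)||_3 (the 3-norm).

(Σ|x_i - y_i|^3)^(1/3) = (|-4.09 - (-0.62)|^3 + |-2.63 - 1.62|^3 + |-1.85 - (-1.05)|^3 + |-1.92 - (-4.47)|^3)^(1/3)
= (3.47^3 + 4.25^3 + 0.8^3 + 2.55^3)^(1/3) ≈ (41.7819 + 76.7656 + 0.512 + 16.5814)^(1/3) = (135.6409)^(1/3) ≈ 5.138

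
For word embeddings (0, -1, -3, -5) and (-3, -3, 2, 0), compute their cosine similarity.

With u = (0, -1, -3, -5), v = (-3, -3, 2, 0):
u·v = 0·(-3) + (-1)·(-3) + (-3)·2 + (-5)·0 = 0 + 3 + (-6) + 0 = -3.
|u| = √(0² + (-1)² + (-3)² + (-5)²) = √35, |v| = √((-3)² + (-3)² + 2² + 0²) = √22, so |u||v| = √(35·22) = √770.
cos θ = (u·v)/(|u||v|) = -3/√770 ≈ -0.1081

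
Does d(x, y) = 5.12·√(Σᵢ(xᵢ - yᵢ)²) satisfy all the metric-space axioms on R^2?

Yes. The L2 (Euclidean) norm induces a metric on R^2, and multiplying a metric by a positive constant 5.12 > 0 preserves all four axioms: non-negativity (5.12·||x-y|| ≥ 0), identity (5.12·||x-y|| = 0 ⟺ ||x-y|| = 0 ⟺ x = y), symmetry (||x-y|| = ||y-x||), and the triangle inequality (5.12·||x-z|| ≤ 5.12·||x-y|| + 5.12·||y-z||). So d is a metric.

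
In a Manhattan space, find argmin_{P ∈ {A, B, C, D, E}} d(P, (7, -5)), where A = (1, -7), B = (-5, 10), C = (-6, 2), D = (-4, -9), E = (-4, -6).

Distances: d(A) = 8, d(B) = 27, d(C) = 20, d(D) = 15, d(E) = 12. Nearest: A = (1, -7) with distance 8.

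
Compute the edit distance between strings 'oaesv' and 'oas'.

Let D[i][j] be the edit distance between the first i characters of 'oaesv' and the first j characters of 'oas', with D[i][0] = i, D[0][j] = j, and D[i][j] = D[i-1][j-1] if the characters match, else 1 + min(D[i-1][j], D[i][j-1], D[i-1][j-1]). Filling the table (rows: prefixes of 'oaesv', columns: prefixes of 'oas'):
     ε  o  a  s
  ε  0  1  2  3
  o  1  0  1  2
  a  2  1  0  1
  e  3  2  1  1
  s  4  3  2  1
  v  5  4  3  2
The bottom-right entry gives D[5][3] = 2, so no sequence of fewer than 2 edits works. Backtracking through the table gives one optimal edit sequence (2 edits):
  oaesv → oasv (del e @3)
  oasv → oas (del v @4)
Edit distance = 2.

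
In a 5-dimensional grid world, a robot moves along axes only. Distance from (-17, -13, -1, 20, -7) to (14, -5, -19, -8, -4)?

Σ|x_i - y_i| = |-17 - 14| + |-13 - (-5)| + |-1 - (-19)| + |20 - (-8)| + |-7 - (-4)| = 31 + 8 + 18 + 28 + 3 = 88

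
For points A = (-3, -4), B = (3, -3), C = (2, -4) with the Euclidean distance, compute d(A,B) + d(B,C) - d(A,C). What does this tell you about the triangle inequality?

d(A,B) = √(6² + 1²) = √37 ≈ 6.0828, d(B,C) = √(1² + 1²) = √2 ≈ 1.4142, d(A,C) = √(5² + 0²) = √25 = 5.
d(A,B) + d(B,C) - d(A,C) = 6.0828 + 1.4142 - 5 = 7.497 - 5 = 2.497 (to 4 decimal places). This is ≥ 0, so the triangle inequality holds for these points.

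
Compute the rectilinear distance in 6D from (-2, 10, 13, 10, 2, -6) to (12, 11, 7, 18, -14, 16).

Σ|x_i - y_i| = |-2 - 12| + |10 - 11| + |13 - 7| + |10 - 18| + |2 - (-14)| + |-6 - 16| = 14 + 1 + 6 + 8 + 16 + 22 = 67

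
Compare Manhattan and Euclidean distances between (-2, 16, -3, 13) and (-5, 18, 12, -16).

L1 = |-2 - (-5)| + |16 - 18| + |-3 - 12| + |13 - (-16)| = 3 + 2 + 15 + 29 = 49
L2 = √(3² + 2² + 15² + 29²) = √1079 ≈ 32.8481
L1 ≥ L2 always (equality iff movement is along one axis); L1 > L2 here.
Ratio L1/L2 = 49/√1079 ≈ 1.4917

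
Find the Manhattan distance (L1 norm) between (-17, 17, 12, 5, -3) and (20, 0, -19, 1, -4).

Σ|x_i - y_i| = |-17 - 20| + |17 - 0| + |12 - (-19)| + |5 - 1| + |-3 - (-4)| = 37 + 17 + 31 + 4 + 1 = 90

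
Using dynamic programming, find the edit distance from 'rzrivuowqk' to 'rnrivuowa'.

Let D[i][j] be the edit distance between the first i characters of 'rzrivuowqk' and the first j characters of 'rnrivuowa', with D[i][0] = i, D[0][j] = j, and D[i][j] = D[i-1][j-1] if the characters match, else 1 + min(D[i-1][j], D[i][j-1], D[i-1][j-1]). Filling the table (rows: prefixes of 'rzrivuowqk', columns: prefixes of 'rnrivuowa'):
     ε  r  n  r  i  v  u  o  w  a
  ε  0  1  2  3  4  5  6  7  8  9
  r  1  0  1  2  3  4  5  6  7  8
  z  2  1  1  2  3  4  5  6  7  8
  r  3  2  2  1  2  3  4  5  6  7
  i  4  3  3  2  1  2  3  4  5  6
  v  5  4  4  3  2  1  2  3  4  5
  u  6  5  5  4  3  2  1  2  3  4
  o  7  6  6  5  4  3  2  1  2  3
  w  8  7  7  6  5  4  3  2  1  2
  q  9  8  8  7  6  5  4  3  2  2
  k 10  9  9  8  7  6  5  4  3  3
The bottom-right entry gives D[10][9] = 3, so no sequence of fewer than 3 edits works. Backtracking through the table gives one optimal edit sequence (3 edits):
  rzrivuowqk → rnrivuowqk (sub z→n @2)
  rnrivuowqk → rnrivuowk (del q @9)
  rnrivuowk → rnrivuowa (sub k→a @9)
Edit distance = 3.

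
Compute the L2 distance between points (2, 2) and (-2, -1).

(Σ|x_i - y_i|^2)^(1/2) = (|2 - (-2)|^2 + |2 - (-1)|^2)^(1/2)
= (4^2 + 3^2)^(1/2) = (16 + 9)^(1/2) = (25)^(1/2) = 5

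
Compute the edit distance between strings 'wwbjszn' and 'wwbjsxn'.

Let D[i][j] be the edit distance between the first i characters of 'wwbjszn' and the first j characters of 'wwbjsxn', with D[i][0] = i, D[0][j] = j, and D[i][j] = D[i-1][j-1] if the characters match, else 1 + min(D[i-1][j], D[i][j-1], D[i-1][j-1]). Filling the table (rows: prefixes of 'wwbjszn', columns: prefixes of 'wwbjsxn'):
     ε  w  w  b  j  s  x  n
  ε  0  1  2  3  4  5  6  7
  w  1  0  1  2  3  4  5  6
  w  2  1  0  1  2  3  4  5
  b  3  2  1  0  1  2  3  4
  j  4  3  2  1  0  1  2  3
  s  5  4  3  2  1  0  1  2
  z  6  5  4  3  2  1  1  2
  n  7  6  5  4  3  2  2  1
The bottom-right entry gives D[7][7] = 1, so no sequence of fewer than 1 edit works. Backtracking through the table gives one optimal edit sequence (1 edit):
  wwbjszn → wwbjsxn (sub z→x @6)
Edit distance = 1.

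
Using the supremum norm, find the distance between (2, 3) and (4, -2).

max(|x_i - y_i|) = max(|2 - 4|, |3 - (-2)|) = max(2, 5) = 5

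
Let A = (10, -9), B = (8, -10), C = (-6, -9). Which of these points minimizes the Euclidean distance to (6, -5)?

Distances: d(A) ≈ 5.6569, d(B) ≈ 5.3852, d(C) ≈ 12.6491. Nearest: B = (8, -10) with distance 5.3852.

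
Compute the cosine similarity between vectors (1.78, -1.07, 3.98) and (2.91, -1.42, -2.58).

With u = (1.78, -1.07, 3.98), v = (2.91, -1.42, -2.58):
u·v = 1.78·2.91 + (-1.07)·(-1.42) + 3.98·(-2.58) = 5.1798 + 1.5194 + (-10.2684) = -3.5692.
|u| = √(1.78² + (-1.07)² + 3.98²) = √(3.1684 + 1.1449 + 15.8404) = √20.1537, |v| = √(2.91² + (-1.42)² + (-2.58)²) = √(8.4681 + 2.0164 + 6.6564) = √17.1409.
cos θ = (u·v)/(|u||v|) = -3.5692/(√20.1537·√17.1409) ≈ -0.192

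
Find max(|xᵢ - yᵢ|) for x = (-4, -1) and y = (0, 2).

max(|x_i - y_i|) = max(|-4 - 0|, |-1 - 2|) = max(4, 3) = 4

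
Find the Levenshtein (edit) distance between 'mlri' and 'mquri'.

Let D[i][j] be the edit distance between the first i characters of 'mlri' and the first j characters of 'mquri', with D[i][0] = i, D[0][j] = j, and D[i][j] = D[i-1][j-1] if the characters match, else 1 + min(D[i-1][j], D[i][j-1], D[i-1][j-1]). Filling the table (rows: prefixes of 'mlri', columns: prefixes of 'mquri'):
     ε  m  q  u  r  i
  ε  0  1  2  3  4  5
  m  1  0  1  2  3  4
  l  2  1  1  2  3  4
  r  3  2  2  2  2  3
  i  4  3  3  3  3  2
The bottom-right entry gives D[4][5] = 2, so no sequence of fewer than 2 edits works. Backtracking through the table gives one optimal edit sequence (2 edits):
  mlri → mqlri (ins q @2)
  mqlri → mquri (sub l→u @3)
Edit distance = 2.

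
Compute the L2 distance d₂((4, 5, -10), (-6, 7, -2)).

√(Σ(x_i - y_i)²) = √((4 - (-6))² + (5 - 7)² + (-10 - (-2))²)
= √(10² + (-2)² + (-8)²) = √(100 + 4 + 64) = √168 ≈ 12.9615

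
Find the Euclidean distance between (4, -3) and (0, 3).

√(Σ(x_i - y_i)²) = √((4 - 0)² + (-3 - 3)²)
= √(4² + (-6)²) = √(16 + 36) = √52 ≈ 7.2111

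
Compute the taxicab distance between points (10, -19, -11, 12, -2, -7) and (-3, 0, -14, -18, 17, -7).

Σ|x_i - y_i| = |10 - (-3)| + |-19 - 0| + |-11 - (-14)| + |12 - (-18)| + |-2 - 17| + |-7 - (-7)| = 13 + 19 + 3 + 30 + 19 + 0 = 84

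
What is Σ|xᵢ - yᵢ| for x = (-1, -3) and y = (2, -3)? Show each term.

Σ|x_i - y_i| = |-1 - 2| + |-3 - (-3)| = 3 + 0 = 3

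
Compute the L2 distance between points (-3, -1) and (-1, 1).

(Σ|x_i - y_i|^2)^(1/2) = (|-3 - (-1)|^2 + |-1 - 1|^2)^(1/2)
= (2^2 + 2^2)^(1/2) = (4 + 4)^(1/2) = (8)^(1/2) ≈ 2.8284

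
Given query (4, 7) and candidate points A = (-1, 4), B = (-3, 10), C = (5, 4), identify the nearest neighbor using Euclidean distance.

Distances: d(A) ≈ 5.831, d(B) ≈ 7.6158, d(C) ≈ 3.1623. Nearest: C = (5, 4) with distance 3.1623.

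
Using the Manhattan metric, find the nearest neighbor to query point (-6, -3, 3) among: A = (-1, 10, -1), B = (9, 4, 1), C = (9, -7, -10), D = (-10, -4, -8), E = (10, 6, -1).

Distances: d(A) = 22, d(B) = 24, d(C) = 32, d(D) = 16, d(E) = 29. Nearest: D = (-10, -4, -8) with distance 16.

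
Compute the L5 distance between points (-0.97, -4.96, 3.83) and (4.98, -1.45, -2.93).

(Σ|x_i - y_i|^5)^(1/5) = (|-0.97 - 4.98|^5 + |-4.96 - (-1.45)|^5 + |3.83 - (-2.93)|^5)^(1/5)
= (5.95^5 + 3.51^5 + 6.76^5)^(1/5) ≈ (7457.3552 + 532.7649 + 14116.7096)^(1/5) = (22106.8297)^(1/5) ≈ 7.3944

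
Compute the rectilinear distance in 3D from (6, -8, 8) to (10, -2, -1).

Σ|x_i - y_i| = |6 - 10| + |-8 - (-2)| + |8 - (-1)| = 4 + 6 + 9 = 19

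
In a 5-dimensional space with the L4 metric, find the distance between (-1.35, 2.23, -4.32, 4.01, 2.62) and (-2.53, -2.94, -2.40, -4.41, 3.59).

(Σ|x_i - y_i|^4)^(1/4) = (|-1.35 - (-2.53)|^4 + |2.23 - (-2.94)|^4 + |-4.32 - (-2.4)|^4 + |4.01 - (-4.41)|^4 + |2.62 - 3.59|^4)^(1/4)
= (1.18^4 + 5.17^4 + 1.92^4 + 8.42^4 + 0.97^4)^(1/4) ≈ (1.9388 + 714.4341 + 13.5895 + 5026.2995 + 0.8853)^(1/4) = (5757.1472)^(1/4) ≈ 8.7107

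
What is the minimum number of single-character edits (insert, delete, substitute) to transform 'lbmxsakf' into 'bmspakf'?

Let D[i][j] be the edit distance between the first i characters of 'lbmxsakf' and the first j characters of 'bmspakf', with D[i][0] = i, D[0][j] = j, and D[i][j] = D[i-1][j-1] if the characters match, else 1 + min(D[i-1][j], D[i][j-1], D[i-1][j-1]). Filling the table (rows: prefixes of 'lbmxsakf', columns: prefixes of 'bmspakf'):
     ε  b  m  s  p  a  k  f
  ε  0  1  2  3  4  5  6  7
  l  1  1  2  3  4  5  6  7
  b  2  1  2  3  4  5  6  7
  m  3  2  1  2  3  4  5  6
  x  4  3  2  2  3  4  5  6
  s  5  4  3  2  3  4  5  6
  a  6  5  4  3  3  3  4  5
  k  7  6  5  4  4  4  3  4
  f  8  7  6  5  5  5  4  3
The bottom-right entry gives D[8][7] = 3, so no sequence of fewer than 3 edits works. Backtracking through the table gives one optimal edit sequence (3 edits):
  lbmxsakf → bmxsakf (del l @1)
  bmxsakf → bmssakf (sub x→s @3)
  bmssakf → bmspakf (sub s→p @4)
Edit distance = 3.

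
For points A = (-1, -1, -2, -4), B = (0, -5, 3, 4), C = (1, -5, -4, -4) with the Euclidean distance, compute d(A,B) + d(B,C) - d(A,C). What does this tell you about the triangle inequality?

d(A,B) = √(1² + 4² + 5² + 8²) = √106 ≈ 10.2956, d(B,C) = √(1² + 0² + 7² + 8²) = √114 ≈ 10.6771, d(A,C) = √(2² + 4² + 2² + 0²) = √24 ≈ 4.899.
d(A,B) + d(B,C) - d(A,C) = 10.2956 + 10.6771 - 4.899 = 20.9727 - 4.899 = 16.0737 (to 4 decimal places). This is ≥ 0, so the triangle inequality holds for these points.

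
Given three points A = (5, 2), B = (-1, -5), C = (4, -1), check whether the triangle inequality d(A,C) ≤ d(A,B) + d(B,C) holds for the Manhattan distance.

d(A,B) = 6 + 7 = 13, d(B,C) = 5 + 4 = 9, d(A,C) = 1 + 3 = 4.
d(A,C) = 4 ≤ 13 + 9 = 22. Triangle inequality is satisfied.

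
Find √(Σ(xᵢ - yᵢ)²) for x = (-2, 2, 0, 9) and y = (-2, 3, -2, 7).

√(Σ(x_i - y_i)²) = √((-2 - (-2))² + (2 - 3)² + (0 - (-2))² + (9 - 7)²)
= √(0² + (-1)² + 2² + 2²) = √(0 + 1 + 4 + 4) = √9 = 3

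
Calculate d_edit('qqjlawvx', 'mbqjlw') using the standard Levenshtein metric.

Let D[i][j] be the edit distance between the first i characters of 'qqjlawvx' and the first j characters of 'mbqjlw', with D[i][0] = i, D[0][j] = j, and D[i][j] = D[i-1][j-1] if the characters match, else 1 + min(D[i-1][j], D[i][j-1], D[i-1][j-1]). Filling the table (rows: prefixes of 'qqjlawvx', columns: prefixes of 'mbqjlw'):
     ε  m  b  q  j  l  w
  ε  0  1  2  3  4  5  6
  q  1  1  2  2  3  4  5
  q  2  2  2  2  3  4  5
  j  3  3  3  3  2  3  4
  l  4  4  4  4  3  2  3
  a  5  5  5  5  4  3  3
  w  6  6  6  6  5  4  3
  v  7  7  7  7  6  5  4
  x  8  8  8  8  7  6  5
The bottom-right entry gives D[8][6] = 5, so no sequence of fewer than 5 edits works. Backtracking through the table gives one optimal edit sequence (5 edits):
  qqjlawvx → mqqjlawvx (ins m @1)
  mqqjlawvx → mbqjlawvx (sub q→b @2)
  mbqjlawvx → mbqjlwvx (del a @6)
  mbqjlwvx → mbqjlwx (del v @7)
  mbqjlwx → mbqjlw (del x @7)
Edit distance = 5.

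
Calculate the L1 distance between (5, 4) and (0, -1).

Σ|x_i - y_i| = |5 - 0| + |4 - (-1)| = 5 + 5 = 10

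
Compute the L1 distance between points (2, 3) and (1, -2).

Σ|x_i - y_i| = |2 - 1| + |3 - (-2)| = 1 + 5 = 6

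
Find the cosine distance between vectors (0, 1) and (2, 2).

With u = (0, 1), v = (2, 2):
u·v = 0·2 + 1·2 = 0 + 2 = 2.
|u| = √(0² + 1²) = √1, |v| = √(2² + 2²) = √8, so |u||v| = √(1·8) = √8.
cos θ = (u·v)/(|u||v|) = 2/√8 ≈ 0.7071
Cosine distance = 1 - cos θ ≈ 1 - 0.7071 = 0.2929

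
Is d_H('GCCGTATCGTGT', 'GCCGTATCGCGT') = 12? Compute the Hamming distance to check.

Differing positions: 10. Hamming distance = 1, so the claim that d_H = 12 is false.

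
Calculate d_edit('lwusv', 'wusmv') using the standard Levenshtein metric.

Let D[i][j] be the edit distance between the first i characters of 'lwusv' and the first j characters of 'wusmv', with D[i][0] = i, D[0][j] = j, and D[i][j] = D[i-1][j-1] if the characters match, else 1 + min(D[i-1][j], D[i][j-1], D[i-1][j-1]). Filling the table (rows: prefixes of 'lwusv', columns: prefixes of 'wusmv'):
     ε  w  u  s  m  v
  ε  0  1  2  3  4  5
  l  1  1  2  3  4  5
  w  2  1  2  3  4  5
  u  3  2  1  2  3  4
  s  4  3  2  1  2  3
  v  5  4  3  2  2  2
The bottom-right entry gives D[5][5] = 2, so no sequence of fewer than 2 edits works. Backtracking through the table gives one optimal edit sequence (2 edits):
  lwusv → wusv (del l @1)
  wusv → wusmv (ins m @4)
Edit distance = 2.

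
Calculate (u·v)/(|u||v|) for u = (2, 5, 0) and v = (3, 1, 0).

With u = (2, 5, 0), v = (3, 1, 0):
u·v = 2·3 + 5·1 + 0·0 = 6 + 5 + 0 = 11.
|u| = √(2² + 5² + 0²) = √29, |v| = √(3² + 1² + 0²) = √10, so |u||v| = √(29·10) = √290.
cos θ = (u·v)/(|u||v|) = 11/√290 ≈ 0.6459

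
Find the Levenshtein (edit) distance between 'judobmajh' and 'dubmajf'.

Let D[i][j] be the edit distance between the first i characters of 'judobmajh' and the first j characters of 'dubmajf', with D[i][0] = i, D[0][j] = j, and D[i][j] = D[i-1][j-1] if the characters match, else 1 + min(D[i-1][j], D[i][j-1], D[i-1][j-1]). Filling the table (rows: prefixes of 'judobmajh', columns: prefixes of 'dubmajf'):
     ε  d  u  b  m  a  j  f
  ε  0  1  2  3  4  5  6  7
  j  1  1  2  3  4  5  5  6
  u  2  2  1  2  3  4  5  6
  d  3  2  2  2  3  4  5  6
  o  4  3  3  3  3  4  5  6
  b  5  4  4  3  4  4  5  6
  m  6  5  5  4  3  4  5  6
  a  7  6  6  5  4  3  4  5
  j  8  7  7  6  5  4  3  4
  h  9  8  8  7  6  5  4  4
The bottom-right entry gives D[9][7] = 4, so no sequence of fewer than 4 edits works. Backtracking through the table gives one optimal edit sequence (4 edits):
  judobmajh → udobmajh (del j @1)
  udobmajh → dobmajh (del u @1)
  dobmajh → dubmajh (sub o→u @2)
  dubmajh → dubmajf (sub h→f @7)
Edit distance = 4.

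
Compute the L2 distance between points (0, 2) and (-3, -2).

(Σ|x_i - y_i|^2)^(1/2) = (|0 - (-3)|^2 + |2 - (-2)|^2)^(1/2)
= (3^2 + 4^2)^(1/2) = (9 + 16)^(1/2) = (25)^(1/2) = 5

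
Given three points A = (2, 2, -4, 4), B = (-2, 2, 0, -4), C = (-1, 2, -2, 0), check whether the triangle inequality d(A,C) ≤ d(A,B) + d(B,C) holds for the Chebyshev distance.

d(A,B) = max(4, 0, 4, 8) = 8, d(B,C) = max(1, 0, 2, 4) = 4, d(A,C) = max(3, 0, 2, 4) = 4.
d(A,C) = 4 ≤ 8 + 4 = 12. Triangle inequality is satisfied.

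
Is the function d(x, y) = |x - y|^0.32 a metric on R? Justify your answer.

Yes. With 0 < p = 0.32 ≤ 1, d(x,y) = |x-y|^0.32 is a metric on R. Non-negativity and symmetry are immediate; |x-y|^0.32 = 0 ⟺ |x-y| = 0 ⟺ x = y. For the triangle inequality, the function t ↦ t^0.32 is subadditive on [0,∞) when p ≤ 1, so |x-z|^0.32 ≤ (|x-y| + |y-z|)^0.32 ≤ |x-y|^0.32 + |y-z|^0.32.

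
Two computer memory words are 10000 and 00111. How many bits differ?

Differing positions: 1, 3, 4, 5. Hamming distance = 4.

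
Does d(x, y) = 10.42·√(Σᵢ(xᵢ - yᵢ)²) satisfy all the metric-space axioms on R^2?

Yes. The L2 (Euclidean) norm induces a metric on R^2, and multiplying a metric by a positive constant 10.42 > 0 preserves all four axioms: non-negativity (10.42·||x-y|| ≥ 0), identity (10.42·||x-y|| = 0 ⟺ ||x-y|| = 0 ⟺ x = y), symmetry (||x-y|| = ||y-x||), and the triangle inequality (10.42·||x-z|| ≤ 10.42·||x-y|| + 10.42·||y-z||). So d is a metric.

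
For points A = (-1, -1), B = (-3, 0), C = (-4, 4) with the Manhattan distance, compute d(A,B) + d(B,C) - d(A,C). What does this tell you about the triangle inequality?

d(A,B) = 2 + 1 = 3, d(B,C) = 1 + 4 = 5, d(A,C) = 3 + 5 = 8.
d(A,B) + d(B,C) - d(A,C) = 3 + 5 - 8 = 8 - 8 = 0. This is ≥ 0, so the triangle inequality holds for these points.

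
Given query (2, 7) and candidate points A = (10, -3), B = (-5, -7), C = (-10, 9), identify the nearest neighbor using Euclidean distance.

Distances: d(A) ≈ 12.8062, d(B) ≈ 15.6525, d(C) ≈ 12.1655. Nearest: C = (-10, 9) with distance 12.1655.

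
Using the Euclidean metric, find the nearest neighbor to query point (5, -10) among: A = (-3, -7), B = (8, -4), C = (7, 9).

Distances: d(A) ≈ 8.544, d(B) ≈ 6.7082, d(C) ≈ 19.105. Nearest: B = (8, -4) with distance 6.7082.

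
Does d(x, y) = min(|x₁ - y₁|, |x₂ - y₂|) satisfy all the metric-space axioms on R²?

No. d fails identity of indiscernibles: take x = (1, 0) and y = (1, 4). Then d(x,y) = min(|1 - 1|, |0 - 4|) = min(0, 4) = 0, yet x ≠ y.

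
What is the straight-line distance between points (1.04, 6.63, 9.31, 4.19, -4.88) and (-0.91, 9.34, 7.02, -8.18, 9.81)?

√(Σ(x_i - y_i)²) = √((1.04 - (-0.91))² + (6.63 - 9.34)² + (9.31 - 7.02)² + (4.19 - (-8.18))² + (-4.88 - 9.81)²)
= √(1.95² + (-2.71)² + 2.29² + 12.37² + (-14.69)²) = √(3.8025 + 7.3441 + 5.2441 + 153.0169 + 215.7961) = √385.2037 ≈ 19.6266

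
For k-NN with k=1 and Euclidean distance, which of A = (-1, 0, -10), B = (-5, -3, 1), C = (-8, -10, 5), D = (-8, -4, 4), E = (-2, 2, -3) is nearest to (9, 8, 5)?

Distances: d(A) ≈ 19.7231, d(B) ≈ 18.2483, d(C) ≈ 24.7588, d(D) ≈ 20.8327, d(E) ≈ 14.8661. Nearest: E = (-2, 2, -3) with distance 14.8661.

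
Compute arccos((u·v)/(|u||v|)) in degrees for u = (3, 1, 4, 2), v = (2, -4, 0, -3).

With u = (3, 1, 4, 2), v = (2, -4, 0, -3):
u·v = 3·2 + 1·(-4) + 4·0 + 2·(-3) = 6 + (-4) + 0 + (-6) = -4.
|u| = √(3² + 1² + 4² + 2²) = √30, |v| = √(2² + (-4)² + 0² + (-3)²) = √29, so |u||v| = √(30·29) = √870.
cos θ = (u·v)/(|u||v|) = -4/√870 ≈ -0.135613
θ = arccos(-0.135613) ≈ 97.79°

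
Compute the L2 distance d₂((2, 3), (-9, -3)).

√(Σ(x_i - y_i)²) = √((2 - (-9))² + (3 - (-3))²)
= √(11² + 6²) = √(121 + 36) = √157 ≈ 12.53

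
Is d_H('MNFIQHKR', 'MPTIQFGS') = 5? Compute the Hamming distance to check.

Differing positions: 2, 3, 6, 7, 8. Hamming distance = 5, so the claim is true.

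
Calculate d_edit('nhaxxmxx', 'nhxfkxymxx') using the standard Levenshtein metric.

Let D[i][j] be the edit distance between the first i characters of 'nhaxxmxx' and the first j characters of 'nhxfkxymxx', with D[i][0] = i, D[0][j] = j, and D[i][j] = D[i-1][j-1] if the characters match, else 1 + min(D[i-1][j], D[i][j-1], D[i-1][j-1]). Filling the table (rows: prefixes of 'nhaxxmxx', columns: prefixes of 'nhxfkxymxx'):
     ε  n  h  x  f  k  x  y  m  x  x
  ε  0  1  2  3  4  5  6  7  8  9 10
  n  1  0  1  2  3  4  5  6  7  8  9
  h  2  1  0  1  2  3  4  5  6  7  8
  a  3  2  1  1  2  3  4  5  6  7  8
  x  4  3  2  1  2  3  3  4  5  6  7
  x  5  4  3  2  2  3  3  4  5  5  6
  m  6  5  4  3  3  3  4  4  4  5  6
  x  7  6  5  4  4  4  3  4  5  4  5
  x  8  7  6  5  5  5  4  4  5  5  4
The bottom-right entry gives D[8][10] = 4, so no sequence of fewer than 4 edits works. Backtracking through the table gives one optimal edit sequence (4 edits):
  nhaxxmxx → nhxaxxmxx (ins x @3)
  nhxaxxmxx → nhxfaxxmxx (ins f @4)
  nhxfaxxmxx → nhxfkxxmxx (sub a→k @5)
  nhxfkxxmxx → nhxfkxymxx (sub x→y @7)
Edit distance = 4.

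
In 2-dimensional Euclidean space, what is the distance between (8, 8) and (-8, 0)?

√(Σ(x_i - y_i)²) = √((8 - (-8))² + (8 - 0)²)
= √(16² + 8²) = √(256 + 64) = √320 ≈ 17.8885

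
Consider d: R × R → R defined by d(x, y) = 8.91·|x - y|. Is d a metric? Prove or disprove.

Yes. Since |x - y| is a metric on R and 8.91 > 0, the positive scalar multiple 8.91·|x - y| is also a metric: scaling by a positive constant preserves non-negativity, identity (d=0 ⟺ |x-y|=0 ⟺ x=y), symmetry, and the triangle inequality.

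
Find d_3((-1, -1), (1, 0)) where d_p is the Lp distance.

(Σ|x_i - y_i|^3)^(1/3) = (|-1 - 1|^3 + |-1 - 0|^3)^(1/3)
= (2^3 + 1^3)^(1/3) = (8 + 1)^(1/3) = (9)^(1/3) ≈ 2.0801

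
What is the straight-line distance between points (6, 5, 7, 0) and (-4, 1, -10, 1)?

√(Σ(x_i - y_i)²) = √((6 - (-4))² + (5 - 1)² + (7 - (-10))² + (0 - 1)²)
= √(10² + 4² + 17² + (-1)²) = √(100 + 16 + 289 + 1) = √406 ≈ 20.1494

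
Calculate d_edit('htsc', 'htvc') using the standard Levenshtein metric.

Let D[i][j] be the edit distance between the first i characters of 'htsc' and the first j characters of 'htvc', with D[i][0] = i, D[0][j] = j, and D[i][j] = D[i-1][j-1] if the characters match, else 1 + min(D[i-1][j], D[i][j-1], D[i-1][j-1]). Filling the table (rows: prefixes of 'htsc', columns: prefixes of 'htvc'):
     ε  h  t  v  c
  ε  0  1  2  3  4
  h  1  0  1  2  3
  t  2  1  0  1  2
  s  3  2  1  1  2
  c  4  3  2  2  1
The bottom-right entry gives D[4][4] = 1, so no sequence of fewer than 1 edit works. Backtracking through the table gives one optimal edit sequence (1 edit):
  htsc → htvc (sub s→v @3)
Edit distance = 1.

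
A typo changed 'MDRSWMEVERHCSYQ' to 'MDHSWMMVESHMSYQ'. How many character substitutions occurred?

Differing positions: 3, 7, 10, 12. Hamming distance = 4.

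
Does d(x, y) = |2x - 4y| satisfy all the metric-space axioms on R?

No. d fails symmetry: d(3, 1) = |2·3 - 4·1| = |2| = 2, but d(1, 3) = |2·1 - 4·3| = |-10| = 10. Since 2 ≠ 10, d(x,y) ≠ d(y,x) in general.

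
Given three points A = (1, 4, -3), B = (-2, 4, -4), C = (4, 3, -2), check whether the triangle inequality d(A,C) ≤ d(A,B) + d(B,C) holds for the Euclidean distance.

d(A,B) = √(3² + 0² + 1²) = √10 ≈ 3.1623, d(B,C) = √(6² + 1² + 2²) = √41 ≈ 6.4031, d(A,C) = √(3² + 1² + 1²) = √11 ≈ 3.3166.
d(A,C) ≈ 3.3166 ≤ 3.1623 + 6.4031 = 9.5654. Triangle inequality is satisfied.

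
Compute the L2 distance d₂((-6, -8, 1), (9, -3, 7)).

√(Σ(x_i - y_i)²) = √((-6 - 9)² + (-8 - (-3))² + (1 - 7)²)
= √((-15)² + (-5)² + (-6)²) = √(225 + 25 + 36) = √286 ≈ 16.9115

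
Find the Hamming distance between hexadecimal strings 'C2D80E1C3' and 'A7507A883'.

Differing positions: 1, 2, 3, 4, 5, 6, 7, 8. Hamming distance = 8.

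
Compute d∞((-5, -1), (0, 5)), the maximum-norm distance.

max(|x_i - y_i|) = max(|-5 - 0|, |-1 - 5|) = max(5, 6) = 6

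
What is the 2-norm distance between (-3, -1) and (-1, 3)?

(Σ|x_i - y_i|^2)^(1/2) = (|-3 - (-1)|^2 + |-1 - 3|^2)^(1/2)
= (2^2 + 4^2)^(1/2) = (4 + 16)^(1/2) = (20)^(1/2) ≈ 4.4721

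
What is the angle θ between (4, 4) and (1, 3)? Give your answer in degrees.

With u = (4, 4), v = (1, 3):
u·v = 4·1 + 4·3 = 4 + 12 = 16.
|u| = √(4² + 4²) = √32, |v| = √(1² + 3²) = √10, so |u||v| = √(32·10) = √320.
cos θ = (u·v)/(|u||v|) = 16/√320 ≈ 0.894427
θ = arccos(0.894427) ≈ 26.57°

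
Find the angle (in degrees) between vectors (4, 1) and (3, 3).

With u = (4, 1), v = (3, 3):
u·v = 4·3 + 1·3 = 12 + 3 = 15.
|u| = √(4² + 1²) = √17, |v| = √(3² + 3²) = √18, so |u||v| = √(17·18) = √306.
cos θ = (u·v)/(|u||v|) = 15/√306 ≈ 0.857493
θ = arccos(0.857493) ≈ 30.96°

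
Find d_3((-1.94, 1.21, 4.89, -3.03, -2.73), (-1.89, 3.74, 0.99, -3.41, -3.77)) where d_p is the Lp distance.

(Σ|x_i - y_i|^3)^(1/3) = (|-1.94 - (-1.89)|^3 + |1.21 - 3.74|^3 + |4.89 - 0.99|^3 + |-3.03 - (-3.41)|^3 + |-2.73 - (-3.77)|^3)^(1/3)
= (0.05^3 + 2.53^3 + 3.9^3 + 0.38^3 + 1.04^3)^(1/3) ≈ (0.0001 + 16.1943 + 59.319 + 0.0549 + 1.1249)^(1/3) = (76.6932)^(1/3) ≈ 4.2487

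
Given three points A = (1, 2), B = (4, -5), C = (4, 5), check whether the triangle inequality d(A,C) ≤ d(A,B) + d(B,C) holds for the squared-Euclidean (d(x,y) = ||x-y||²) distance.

d(A,B) = 3² + 7² = 58, d(B,C) = 0² + 10² = 100, d(A,C) = 3² + 3² = 18.
d(A,C) = 18 ≤ 58 + 100 = 158. Triangle inequality is satisfied.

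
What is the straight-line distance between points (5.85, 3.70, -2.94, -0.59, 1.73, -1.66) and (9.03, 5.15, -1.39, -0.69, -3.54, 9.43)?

√(Σ(x_i - y_i)²) = √((5.85 - 9.03)² + (3.7 - 5.15)² + (-2.94 - (-1.39))² + (-0.59 - (-0.69))² + (1.73 - (-3.54))² + (-1.66 - 9.43)²)
= √((-3.18)² + (-1.45)² + (-1.55)² + 0.1² + 5.27² + (-11.09)²) = √(10.1124 + 2.1025 + 2.4025 + 0.01 + 27.7729 + 122.9881) = √165.3884 ≈ 12.8603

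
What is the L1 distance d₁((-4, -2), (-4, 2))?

Σ|x_i - y_i| = |-4 - (-4)| + |-2 - 2| = 0 + 4 = 4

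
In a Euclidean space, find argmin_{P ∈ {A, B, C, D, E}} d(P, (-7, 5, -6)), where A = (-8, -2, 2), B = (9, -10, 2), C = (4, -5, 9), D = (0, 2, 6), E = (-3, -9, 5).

Distances: d(A) ≈ 10.6771, d(B) ≈ 23.3452, d(C) ≈ 21.1187, d(D) ≈ 14.2127, d(E) ≈ 18.2483. Nearest: A = (-8, -2, 2) with distance 10.6771.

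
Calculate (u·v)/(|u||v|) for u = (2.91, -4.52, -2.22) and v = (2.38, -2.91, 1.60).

With u = (2.91, -4.52, -2.22), v = (2.38, -2.91, 1.60):
u·v = 2.91·2.38 + (-4.52)·(-2.91) + (-2.22)·1.6 = 6.9258 + 13.1532 + (-3.552) = 16.527.
|u| = √(2.91² + (-4.52)² + (-2.22)²) = √(8.4681 + 20.4304 + 4.9284) = √33.8269, |v| = √(2.38² + (-2.91)² + 1.6²) = √(5.6644 + 8.4681 + 2.56) = √16.6925.
cos θ = (u·v)/(|u||v|) = 16.527/(√33.8269·√16.6925) ≈ 0.6955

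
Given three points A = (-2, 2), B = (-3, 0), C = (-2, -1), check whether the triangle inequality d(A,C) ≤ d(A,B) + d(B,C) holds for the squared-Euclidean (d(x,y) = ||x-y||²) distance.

d(A,B) = 1² + 2² = 5, d(B,C) = 1² + 1² = 2, d(A,C) = 0² + 3² = 9.
d(A,C) = 9 > 5 + 2 = 7. Triangle inequality is VIOLATED. (Squared-Euclidean is not a metric — this is a counterexample.)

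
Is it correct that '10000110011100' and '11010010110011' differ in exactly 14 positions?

Differing positions: 2, 4, 6, 9, 11, 12, 13, 14. Hamming distance = 8, so the claim that d_H = 14 is false.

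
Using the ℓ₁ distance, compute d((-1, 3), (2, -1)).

Σ|x_i - y_i| = |-1 - 2| + |3 - (-1)| = 3 + 4 = 7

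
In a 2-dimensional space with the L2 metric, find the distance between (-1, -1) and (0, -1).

(Σ|x_i - y_i|^2)^(1/2) = (|-1 - 0|^2 + |-1 - (-1)|^2)^(1/2)
= (1^2 + 0^2)^(1/2) = (1 + 0)^(1/2) = (1)^(1/2) = 1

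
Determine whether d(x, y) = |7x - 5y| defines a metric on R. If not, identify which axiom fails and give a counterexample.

No. d fails symmetry: d(3, 7) = |7·3 - 5·7| = |-14| = 14, but d(7, 3) = |7·7 - 5·3| = |34| = 34. Since 14 ≠ 34, d(x,y) ≠ d(y,x) in general.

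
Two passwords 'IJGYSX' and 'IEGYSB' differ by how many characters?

Differing positions: 2, 6. Hamming distance = 2.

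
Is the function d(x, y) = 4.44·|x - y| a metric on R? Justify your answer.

Yes. Since |x - y| is a metric on R and 4.44 > 0, the positive scalar multiple 4.44·|x - y| is also a metric: scaling by a positive constant preserves non-negativity, identity (d=0 ⟺ |x-y|=0 ⟺ x=y), symmetry, and the triangle inequality.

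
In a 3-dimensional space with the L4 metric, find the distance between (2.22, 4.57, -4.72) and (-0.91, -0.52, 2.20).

(Σ|x_i - y_i|^4)^(1/4) = (|2.22 - (-0.91)|^4 + |4.57 - (-0.52)|^4 + |-4.72 - 2.2|^4)^(1/4)
= (3.13^4 + 5.09^4 + 6.92^4)^(1/4) ≈ (95.9792 + 671.2296 + 2293.1073)^(1/4) = (3060.3161)^(1/4) ≈ 7.4377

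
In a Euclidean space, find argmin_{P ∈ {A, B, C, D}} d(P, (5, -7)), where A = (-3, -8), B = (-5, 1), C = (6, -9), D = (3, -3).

Distances: d(A) ≈ 8.0623, d(B) ≈ 12.8062, d(C) ≈ 2.2361, d(D) ≈ 4.4721. Nearest: C = (6, -9) with distance 2.2361.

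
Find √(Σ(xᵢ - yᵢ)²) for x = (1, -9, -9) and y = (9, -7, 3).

√(Σ(x_i - y_i)²) = √((1 - 9)² + (-9 - (-7))² + (-9 - 3)²)
= √((-8)² + (-2)² + (-12)²) = √(64 + 4 + 144) = √212 ≈ 14.5602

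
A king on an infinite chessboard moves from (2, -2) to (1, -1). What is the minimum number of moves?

max(|x_i - y_i|) = max(|2 - 1|, |-2 - (-1)|) = max(1, 1) = 1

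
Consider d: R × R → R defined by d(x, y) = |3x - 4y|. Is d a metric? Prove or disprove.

No. d fails symmetry: d(7, 9) = |3·7 - 4·9| = |-15| = 15, but d(9, 7) = |3·9 - 4·7| = |-1| = 1. Since 15 ≠ 1, d(x,y) ≠ d(y,x) in general.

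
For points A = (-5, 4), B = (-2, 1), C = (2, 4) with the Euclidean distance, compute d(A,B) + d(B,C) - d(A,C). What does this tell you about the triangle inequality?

d(A,B) = √(3² + 3²) = √18 ≈ 4.2426, d(B,C) = √(4² + 3²) = √25 = 5, d(A,C) = √(7² + 0²) = √49 = 7.
d(A,B) + d(B,C) - d(A,C) = 4.2426 + 5 - 7 = 9.2426 - 7 = 2.2426 (to 4 decimal places). This is ≥ 0, so the triangle inequality holds for these points.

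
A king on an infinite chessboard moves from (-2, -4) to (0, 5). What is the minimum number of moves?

max(|x_i - y_i|) = max(|-2 - 0|, |-4 - 5|) = max(2, 9) = 9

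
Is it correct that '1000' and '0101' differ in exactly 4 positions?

Differing positions: 1, 2, 4. Hamming distance = 3, so the claim that d_H = 4 is false.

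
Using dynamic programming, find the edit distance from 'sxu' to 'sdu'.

Let D[i][j] be the edit distance between the first i characters of 'sxu' and the first j characters of 'sdu', with D[i][0] = i, D[0][j] = j, and D[i][j] = D[i-1][j-1] if the characters match, else 1 + min(D[i-1][j], D[i][j-1], D[i-1][j-1]). Filling the table (rows: prefixes of 'sxu', columns: prefixes of 'sdu'):
     ε  s  d  u
  ε  0  1  2  3
  s  1  0  1  2
  x  2  1  1  2
  u  3  2  2  1
The bottom-right entry gives D[3][3] = 1, so no sequence of fewer than 1 edit works. Backtracking through the table gives one optimal edit sequence (1 edit):
  sxu → sdu (sub x→d @2)
Edit distance = 1.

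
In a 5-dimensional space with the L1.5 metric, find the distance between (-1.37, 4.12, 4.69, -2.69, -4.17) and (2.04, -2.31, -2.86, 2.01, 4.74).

(Σ|x_i - y_i|^1.5)^(1/1.5) = (|-1.37 - 2.04|^1.5 + |4.12 - (-2.31)|^1.5 + |4.69 - (-2.86)|^1.5 + |-2.69 - 2.01|^1.5 + |-4.17 - 4.74|^1.5)^(1/1.5)
= (3.41^1.5 + 6.43^1.5 + 7.55^1.5 + 4.7^1.5 + 8.91^1.5)^(1/1.5) ≈ (6.297 + 16.3048 + 20.7453 + 10.1894 + 26.596)^(1/1.5) = (80.1325)^(1/1.5) ≈ 18.5869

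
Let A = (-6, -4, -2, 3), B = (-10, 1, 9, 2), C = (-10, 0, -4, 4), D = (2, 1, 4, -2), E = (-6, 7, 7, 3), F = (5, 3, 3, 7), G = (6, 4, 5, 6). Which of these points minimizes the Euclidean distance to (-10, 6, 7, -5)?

Distances: d(A) ≈ 16.1555, d(B) ≈ 8.8318, d(C) ≈ 15.4272, d(D) ≈ 13.6748, d(E) = 9, d(F) ≈ 19.8494, d(G) ≈ 19.6214. Nearest: B = (-10, 1, 9, 2) with distance 8.8318.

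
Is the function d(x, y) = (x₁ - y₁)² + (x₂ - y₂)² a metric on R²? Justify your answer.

No. The squared Euclidean distance fails the triangle inequality. Counterexample: x = (0, 0), y = (1, 2), z = (2, 4). d(x,z) = 2² + 4² = 20, but d(x,y) + d(y,z) = (1² + 2²) + (1² + 2²) = 5 + 5 = 10. Since 20 > 10, the triangle inequality is violated. (Note: √d, the ordinary Euclidean distance, IS a metric.)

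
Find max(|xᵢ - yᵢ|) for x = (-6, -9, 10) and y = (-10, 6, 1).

max(|x_i - y_i|) = max(|-6 - (-10)|, |-9 - 6|, |10 - 1|) = max(4, 15, 9) = 15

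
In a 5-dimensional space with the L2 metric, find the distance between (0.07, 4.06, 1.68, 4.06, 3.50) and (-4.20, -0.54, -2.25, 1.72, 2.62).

(Σ|x_i - y_i|^2)^(1/2) = (|0.07 - (-4.2)|^2 + |4.06 - (-0.54)|^2 + |1.68 - (-2.25)|^2 + |4.06 - 1.72|^2 + |3.5 - 2.62|^2)^(1/2)
= (4.27^2 + 4.6^2 + 3.93^2 + 2.34^2 + 0.88^2)^(1/2) = (18.2329 + 21.16 + 15.4449 + 5.4756 + 0.7744)^(1/2) = (61.0878)^(1/2) ≈ 7.8159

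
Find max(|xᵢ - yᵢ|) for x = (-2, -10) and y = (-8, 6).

max(|x_i - y_i|) = max(|-2 - (-8)|, |-10 - 6|) = max(6, 16) = 16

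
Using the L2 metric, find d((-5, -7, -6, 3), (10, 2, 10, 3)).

√(Σ(x_i - y_i)²) = √((-5 - 10)² + (-7 - 2)² + (-6 - 10)² + (3 - 3)²)
= √((-15)² + (-9)² + (-16)² + 0²) = √(225 + 81 + 256 + 0) = √562 ≈ 23.7065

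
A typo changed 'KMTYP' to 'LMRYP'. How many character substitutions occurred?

Differing positions: 1, 3. Hamming distance = 2.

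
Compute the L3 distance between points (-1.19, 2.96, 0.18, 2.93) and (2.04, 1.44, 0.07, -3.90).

(Σ|x_i - y_i|^3)^(1/3) = (|-1.19 - 2.04|^3 + |2.96 - 1.44|^3 + |0.18 - 0.07|^3 + |2.93 - (-3.9)|^3)^(1/3)
= (3.23^3 + 1.52^3 + 0.11^3 + 6.83^3)^(1/3) ≈ (33.6983 + 3.5118 + 0.0013 + 318.612)^(1/3) = (355.8234)^(1/3) ≈ 7.0862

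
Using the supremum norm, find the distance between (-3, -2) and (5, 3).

max(|x_i - y_i|) = max(|-3 - 5|, |-2 - 3|) = max(8, 5) = 8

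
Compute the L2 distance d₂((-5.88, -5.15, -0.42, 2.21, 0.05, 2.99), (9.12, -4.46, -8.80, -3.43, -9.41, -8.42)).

√(Σ(x_i - y_i)²) = √((-5.88 - 9.12)² + (-5.15 - (-4.46))² + (-0.42 - (-8.8))² + (2.21 - (-3.43))² + (0.05 - (-9.41))² + (2.99 - (-8.42))²)
= √((-15)² + (-0.69)² + 8.38² + 5.64² + 9.46² + 11.41²) = √(225 + 0.4761 + 70.2244 + 31.8096 + 89.4916 + 130.1881) = √547.1898 ≈ 23.3921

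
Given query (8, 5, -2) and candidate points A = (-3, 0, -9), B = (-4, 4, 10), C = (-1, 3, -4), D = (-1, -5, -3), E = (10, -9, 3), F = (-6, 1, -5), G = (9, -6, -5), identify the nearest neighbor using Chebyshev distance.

Distances: d(A) = 11, d(B) = 12, d(C) = 9, d(D) = 10, d(E) = 14, d(F) = 14, d(G) = 11. Nearest: C = (-1, 3, -4) with distance 9.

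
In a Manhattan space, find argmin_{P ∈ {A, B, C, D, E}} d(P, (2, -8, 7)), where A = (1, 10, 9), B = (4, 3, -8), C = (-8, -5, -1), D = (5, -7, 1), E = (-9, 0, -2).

Distances: d(A) = 21, d(B) = 28, d(C) = 21, d(D) = 10, d(E) = 28. Nearest: D = (5, -7, 1) with distance 10.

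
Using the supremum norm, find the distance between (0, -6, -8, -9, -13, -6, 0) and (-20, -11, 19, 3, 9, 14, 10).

max(|x_i - y_i|) = max(|0 - (-20)|, |-6 - (-11)|, |-8 - 19|, |-9 - 3|, |-13 - 9|, |-6 - 14|, |0 - 10|) = max(20, 5, 27, 12, 22, 20, 10) = 27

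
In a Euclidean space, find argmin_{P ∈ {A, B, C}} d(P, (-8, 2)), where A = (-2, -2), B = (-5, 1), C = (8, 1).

Distances: d(A) ≈ 7.2111, d(B) ≈ 3.1623, d(C) ≈ 16.0312. Nearest: B = (-5, 1) with distance 3.1623.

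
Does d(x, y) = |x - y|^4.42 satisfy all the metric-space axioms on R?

No. d(x,y) = |x-y|^4.42 fails the triangle inequality since p = 4.42 > 1. Counterexample: x = -5, y = 3, z = 8. d(x,z) = |-5 - 8|^4.42 = 13^4.42 ≈ 83874.4368, but d(x,y) + d(y,z) = 8^4.42 + 5^4.42 ≈ 9809.7455 + 1228.7044 = 11038.4499. Since 83874.4368 > 11038.4499, the triangle inequality is violated.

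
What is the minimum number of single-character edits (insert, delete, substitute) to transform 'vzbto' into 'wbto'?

Let D[i][j] be the edit distance between the first i characters of 'vzbto' and the first j characters of 'wbto', with D[i][0] = i, D[0][j] = j, and D[i][j] = D[i-1][j-1] if the characters match, else 1 + min(D[i-1][j], D[i][j-1], D[i-1][j-1]). Filling the table (rows: prefixes of 'vzbto', columns: prefixes of 'wbto'):
     ε  w  b  t  o
  ε  0  1  2  3  4
  v  1  1  2  3  4
  z  2  2  2  3  4
  b  3  3  2  3  4
  t  4  4  3  2  3
  o  5  5  4  3  2
The bottom-right entry gives D[5][4] = 2, so no sequence of fewer than 2 edits works. Backtracking through the table gives one optimal edit sequence (2 edits):
  vzbto → zbto (del v @1)
  zbto → wbto (sub z→w @1)
Edit distance = 2.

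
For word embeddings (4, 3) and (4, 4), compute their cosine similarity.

With u = (4, 3), v = (4, 4):
u·v = 4·4 + 3·4 = 16 + 12 = 28.
|u| = √(4² + 3²) = √25, |v| = √(4² + 4²) = √32, so |u||v| = √(25·32) = √800.
cos θ = (u·v)/(|u||v|) = 28/√800 ≈ 0.9899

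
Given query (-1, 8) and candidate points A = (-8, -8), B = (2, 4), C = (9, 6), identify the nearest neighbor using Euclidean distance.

Distances: d(A) ≈ 17.4642, d(B) = 5, d(C) ≈ 10.198. Nearest: B = (2, 4) with distance 5.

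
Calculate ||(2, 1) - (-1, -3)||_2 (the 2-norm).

(Σ|x_i - y_i|^2)^(1/2) = (|2 - (-1)|^2 + |1 - (-3)|^2)^(1/2)
= (3^2 + 4^2)^(1/2) = (9 + 16)^(1/2) = (25)^(1/2) = 5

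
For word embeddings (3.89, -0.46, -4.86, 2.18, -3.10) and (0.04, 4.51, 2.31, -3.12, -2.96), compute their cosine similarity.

With u = (3.89, -0.46, -4.86, 2.18, -3.10), v = (0.04, 4.51, 2.31, -3.12, -2.96):
u·v = 3.89·0.04 + (-0.46)·4.51 + (-4.86)·2.31 + 2.18·(-3.12) + (-3.1)·(-2.96) = 0.1556 + (-2.0746) + (-11.2266) + (-6.8016) + 9.176 = -10.7712.
|u| = √(3.89² + (-0.46)² + (-4.86)² + 2.18² + (-3.1)²) = √(15.1321 + 0.2116 + 23.6196 + 4.7524 + 9.61) = √53.3257, |v| = √(0.04² + 4.51² + 2.31² + (-3.12)² + (-2.96)²) = √(0.0016 + 20.3401 + 5.3361 + 9.7344 + 8.7616) = √44.1738.
cos θ = (u·v)/(|u||v|) = -10.7712/(√53.3257·√44.1738) ≈ -0.2219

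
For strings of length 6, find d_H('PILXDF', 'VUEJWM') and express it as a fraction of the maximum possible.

Differing positions: 1, 2, 3, 4, 5, 6. Hamming distance = 6. The maximum possible Hamming distance for length-6 strings is 6, so d_H/6 = 6/6 = 1.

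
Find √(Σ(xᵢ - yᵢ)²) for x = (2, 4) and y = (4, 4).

√(Σ(x_i - y_i)²) = √((2 - 4)² + (4 - 4)²)
= √((-2)² + 0²) = √(4 + 0) = √4 = 2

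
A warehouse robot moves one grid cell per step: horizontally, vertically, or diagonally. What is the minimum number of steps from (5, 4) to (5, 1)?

max(|x_i - y_i|) = max(|5 - 5|, |4 - 1|) = max(0, 3) = 3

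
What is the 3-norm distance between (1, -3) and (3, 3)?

(Σ|x_i - y_i|^3)^(1/3) = (|1 - 3|^3 + |-3 - 3|^3)^(1/3)
= (2^3 + 6^3)^(1/3) = (8 + 216)^(1/3) = (224)^(1/3) ≈ 6.0732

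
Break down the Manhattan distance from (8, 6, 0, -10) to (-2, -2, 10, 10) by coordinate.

Σ|x_i - y_i| = |8 - (-2)| + |6 - (-2)| + |0 - 10| + |-10 - 10| = 10 + 8 + 10 + 20 = 48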